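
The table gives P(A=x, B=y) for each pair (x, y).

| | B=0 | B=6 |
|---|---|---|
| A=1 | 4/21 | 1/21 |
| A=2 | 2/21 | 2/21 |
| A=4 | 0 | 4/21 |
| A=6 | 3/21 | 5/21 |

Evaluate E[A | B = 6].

17/4

P(B = 6) = 4/7.
Σ A·P over the event = 1·(1/21) + 2·(2/21) + 4·(4/21) + 6·(5/21) = 17/7.
E[A | B = 6] = (17/7) / (4/7) = 17/4.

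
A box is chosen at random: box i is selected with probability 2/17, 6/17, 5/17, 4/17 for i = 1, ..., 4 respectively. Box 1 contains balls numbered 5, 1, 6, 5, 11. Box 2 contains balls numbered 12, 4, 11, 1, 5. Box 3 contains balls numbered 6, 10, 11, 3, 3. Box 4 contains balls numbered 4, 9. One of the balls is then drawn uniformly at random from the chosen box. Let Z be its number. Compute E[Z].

549/85

E[Z | box 1] = (5+1+6+5+11)/5 = 28/5.
E[Z | box 2] = (12+4+11+1+5)/5 = 33/5.
E[Z | box 3] = (6+10+11+3+3)/5 = 33/5.
E[Z | box 4] = (4+9)/2 = 13/2.
By the law of total expectation,
E[Z] = (2/17)·(28/5) + (6/17)·(33/5) + (5/17)·(33/5) + (4/17)·(13/2) = 549/85.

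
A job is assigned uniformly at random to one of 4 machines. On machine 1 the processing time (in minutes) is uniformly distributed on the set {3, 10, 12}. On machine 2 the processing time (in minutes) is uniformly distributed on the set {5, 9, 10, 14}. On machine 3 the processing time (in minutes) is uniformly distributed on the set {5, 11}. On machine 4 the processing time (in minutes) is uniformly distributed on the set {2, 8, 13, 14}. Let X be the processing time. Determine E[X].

E[X | machine 1] = (3+10+12)/3 = 25/3.
E[X | machine 2] = (5+9+10+14)/4 = 19/2.
E[X | machine 3] = (5+11)/2 = 8.
E[X | machine 4] = (2+8+13+14)/4 = 37/4.
By the law of total expectation,
E[X] = (1/4)·(25/3) + (1/4)·(19/2) + (1/4)·(8) + (1/4)·(37/4) = 421/48.

421/48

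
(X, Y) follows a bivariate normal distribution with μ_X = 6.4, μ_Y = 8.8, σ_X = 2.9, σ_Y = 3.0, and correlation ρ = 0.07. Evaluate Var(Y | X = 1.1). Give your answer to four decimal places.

8.9559

For a bivariate normal, Var(Y | X=x) = σ_Y²(1 − ρ²).
Var(Y | X=1.1) = (3.0)²·(1 − (0.07)²) = 9·0.9951 = 8.9559.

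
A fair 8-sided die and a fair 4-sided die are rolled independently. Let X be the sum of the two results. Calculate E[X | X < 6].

P(X < 6) = 5/16.
Σ over the event: 2·1/32 + 3·1/16 + 4·3/32 + 5·1/8 = 5/4.
E[X | X < 6] = (5/4) / (5/16) = 4.

4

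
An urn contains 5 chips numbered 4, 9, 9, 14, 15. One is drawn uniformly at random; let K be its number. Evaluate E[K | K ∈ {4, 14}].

P(K ∈ {4, 14}) = 2/5.
Σ over the event: 4·1/5 + 14·1/5 = 18/5.
E[K | K ∈ {4, 14}] = (18/5) / (2/5) = 9.

9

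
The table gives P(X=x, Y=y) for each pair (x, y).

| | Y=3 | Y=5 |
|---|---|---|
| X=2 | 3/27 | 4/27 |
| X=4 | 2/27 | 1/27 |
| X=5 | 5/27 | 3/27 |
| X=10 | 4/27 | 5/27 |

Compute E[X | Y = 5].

P(Y = 5) = 13/27.
Summing X·P(X=x,Y=y) over the conditioning event gives 77/27.
E[X | Y = 5] = (77/27) / (13/27) = 77/13.

77/13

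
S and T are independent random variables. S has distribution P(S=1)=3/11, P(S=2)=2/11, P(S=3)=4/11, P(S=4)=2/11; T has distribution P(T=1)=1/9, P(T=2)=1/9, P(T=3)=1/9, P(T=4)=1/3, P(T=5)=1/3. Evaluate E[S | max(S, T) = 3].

P(max(S, T) = 3) = 17/99.
Summing S·P(x,y) over outcomes with max(S, T) = 3 gives 43/99.
E[S | max(S, T) = 3] = (43/99) / (17/99) = 43/17.

43/17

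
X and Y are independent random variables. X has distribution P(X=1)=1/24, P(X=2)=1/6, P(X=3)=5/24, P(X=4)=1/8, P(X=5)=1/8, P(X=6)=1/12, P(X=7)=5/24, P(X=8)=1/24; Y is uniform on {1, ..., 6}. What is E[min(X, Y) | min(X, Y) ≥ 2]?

P(min(X, Y) ≥ 2) = 115/144.
Summing min(X,Y)·P(x,y) over outcomes with min(X, Y) ≥ 2 gives 21/8.
E[min(X, Y) | min(X, Y) ≥ 2] = (21/8) / (115/144) = 378/115.

378/115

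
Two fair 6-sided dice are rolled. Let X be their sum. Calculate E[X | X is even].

P(X is even) = 1/2.
Σ over the event: 2·1/36 + 4·1/12 + 6·5/36 + 8·5/36 + 10·1/12 + 12·1/36 = 7/2.
E[X | X is even] = (7/2) / (1/2) = 7.

7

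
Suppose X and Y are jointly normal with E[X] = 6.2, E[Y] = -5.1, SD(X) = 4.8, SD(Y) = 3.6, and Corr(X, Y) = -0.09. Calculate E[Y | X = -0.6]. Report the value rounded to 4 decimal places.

For a bivariate normal, E[Y | X=x] = μ_Y + ρ·(σ_Y/σ_X)·(x − μ_X).
E[Y | X=-0.6] = -5.1 + (-0.09)·(3.6/4.8)·(-0.6 − (6.2)) = -5.1 + (-0.0675)·(-6.8) = -4.6410.

-4.6410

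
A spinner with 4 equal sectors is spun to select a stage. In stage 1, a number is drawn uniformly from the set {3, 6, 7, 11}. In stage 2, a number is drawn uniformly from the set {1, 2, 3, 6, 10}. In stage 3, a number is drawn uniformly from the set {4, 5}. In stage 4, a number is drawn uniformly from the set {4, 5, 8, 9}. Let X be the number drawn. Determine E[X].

443/80

E[X | stage 1] = (3+6+7+11)/4 = 27/4.
E[X | stage 2] = (1+2+3+6+10)/5 = 22/5.
E[X | stage 3] = (4+5)/2 = 9/2.
E[X | stage 4] = (4+5+8+9)/4 = 13/2.
E[X] = (1/4)·(27/4) + (1/4)·(22/5) + (1/4)·(9/2) + (1/4)·(13/2) = 443/80.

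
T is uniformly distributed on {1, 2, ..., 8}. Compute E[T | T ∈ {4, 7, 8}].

P(T ∈ {4, 7, 8}) = 3/8.
Σ over the event: 4·1/8 + 7·1/8 + 8·1/8 = 19/8.
E[T | T ∈ {4, 7, 8}] = (19/8) / (3/8) = 19/3.

19/3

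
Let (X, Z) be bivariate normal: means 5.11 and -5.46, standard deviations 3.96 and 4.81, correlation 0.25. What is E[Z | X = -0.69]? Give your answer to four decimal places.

For a bivariate normal, E[Z | X=x] = μ_Z + ρ·(σ_Z/σ_X)·(x − μ_X).
E[Z | X=-0.69] = -5.46 + (0.25)·(4.81/3.96)·(-0.69 − (5.11)) = -5.46 + (0.30366)·(-5.8) = -7.2212.

-7.2212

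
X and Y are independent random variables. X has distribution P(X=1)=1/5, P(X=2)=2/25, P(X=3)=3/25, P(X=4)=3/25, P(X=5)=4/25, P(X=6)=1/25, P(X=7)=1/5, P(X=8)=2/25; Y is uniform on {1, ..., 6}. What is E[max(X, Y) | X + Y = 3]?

P(X + Y = 3) = 7/150.
Summing max(X,Y)·P(x,y) over outcomes with X + Y = 3 gives 7/75.
E[max(X, Y) | X + Y = 3] = (7/75) / (7/150) = 2.

2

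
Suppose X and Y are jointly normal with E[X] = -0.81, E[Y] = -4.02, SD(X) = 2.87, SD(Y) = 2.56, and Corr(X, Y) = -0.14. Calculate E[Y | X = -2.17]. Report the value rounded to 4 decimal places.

E[Y | X=x] = μ_Y + ρ(σ_Y/σ_X)(x − μ_X) for jointly normal variables.
E[Y | X=-2.17] = -4.02 + (-0.14)·(2.56/2.87)·(-2.17 − (-0.81)) = -4.02 + (-0.12488)·(-1.36) = -3.8502.

-3.8502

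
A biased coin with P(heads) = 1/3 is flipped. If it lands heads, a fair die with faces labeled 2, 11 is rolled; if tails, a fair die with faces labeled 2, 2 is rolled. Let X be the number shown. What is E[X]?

E[X | heads] = (2+11)/2 = 13/2.
E[X | tails] = (2+2)/2 = 2.
By the law of total expectation,
E[X] = (1/3)·(13/2) + (2/3)·(2) = 7/2.

7/2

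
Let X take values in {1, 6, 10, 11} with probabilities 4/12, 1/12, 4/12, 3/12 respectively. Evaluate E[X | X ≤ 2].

1

P(X ≤ 2) = 1/3.
Σ over the event: 1·1/3 = 1/3.
E[X | X ≤ 2] = (1/3) / (1/3) = 1.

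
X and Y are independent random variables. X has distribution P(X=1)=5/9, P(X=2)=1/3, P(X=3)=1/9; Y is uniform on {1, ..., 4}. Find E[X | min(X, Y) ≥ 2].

P(min(X, Y) ≥ 2) = 1/3.
Summing X·P(x,y) over outcomes with min(X, Y) ≥ 2 gives 3/4.
E[X | min(X, Y) ≥ 2] = (3/4) / (1/3) = 9/4.

9/4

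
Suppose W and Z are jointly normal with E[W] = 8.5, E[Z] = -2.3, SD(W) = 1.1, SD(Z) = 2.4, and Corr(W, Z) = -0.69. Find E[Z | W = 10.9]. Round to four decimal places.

-5.9131

The regression of Z on W has slope ρ·σ_Z/σ_W and passes through (μ_W, μ_Z).
E[Z | W=10.9] = -2.3 + (-0.69)·(2.4/1.1)·(10.9 − (8.5)) = -2.3 + (-1.50545)·(2.4) = -5.9131.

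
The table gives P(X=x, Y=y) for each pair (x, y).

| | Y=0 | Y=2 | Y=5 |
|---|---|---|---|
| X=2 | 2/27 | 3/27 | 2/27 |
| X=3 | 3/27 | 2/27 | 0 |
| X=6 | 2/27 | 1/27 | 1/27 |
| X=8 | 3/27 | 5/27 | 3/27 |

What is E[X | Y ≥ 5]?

17/3

P(Y ≥ 5) = 2/9.
Summing X·P(X=x,Y=y) over the conditioning event gives 34/27.
E[X | Y ≥ 5] = (34/27) / (2/9) = 17/3.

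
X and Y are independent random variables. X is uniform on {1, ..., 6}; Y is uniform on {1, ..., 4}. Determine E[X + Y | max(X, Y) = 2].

P(max(X, Y) = 2) = 1/8.
Summing (X+Y)·P(x,y) over outcomes with max(X, Y) = 2 gives 5/12.
E[X + Y | max(X, Y) = 2] = (5/12) / (1/8) = 10/3.

10/3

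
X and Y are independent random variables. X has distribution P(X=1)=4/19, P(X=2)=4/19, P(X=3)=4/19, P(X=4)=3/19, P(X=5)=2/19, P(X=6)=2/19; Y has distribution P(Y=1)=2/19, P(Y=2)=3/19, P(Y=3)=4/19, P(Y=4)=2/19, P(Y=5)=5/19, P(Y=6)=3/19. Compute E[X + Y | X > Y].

748/109

P(X > Y) = 109/361.
Summing (X+Y)·P(x,y) over outcomes with X > Y gives 748/361.
E[X + Y | X > Y] = (748/361) / (109/361) = 748/109.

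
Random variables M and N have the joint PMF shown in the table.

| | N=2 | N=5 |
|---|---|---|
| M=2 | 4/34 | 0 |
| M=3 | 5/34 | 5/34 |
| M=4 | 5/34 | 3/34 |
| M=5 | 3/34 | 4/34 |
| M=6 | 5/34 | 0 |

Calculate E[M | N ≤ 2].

4

P(N ≤ 2) = 11/17.
Σ M·P over the event = 2·(4/34) + 3·(5/34) + 4·(5/34) + 5·(3/34) + 6·(5/34) = 44/17.
E[M | N ≤ 2] = (44/17) / (11/17) = 4.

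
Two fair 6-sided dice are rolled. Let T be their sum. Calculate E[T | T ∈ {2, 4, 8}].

6

P(T ∈ {2, 4, 8}) = 1/4.
Σ over the event: 2·1/36 + 4·1/12 + 8·5/36 = 3/2.
E[T | T ∈ {2, 4, 8}] = (3/2) / (1/4) = 6.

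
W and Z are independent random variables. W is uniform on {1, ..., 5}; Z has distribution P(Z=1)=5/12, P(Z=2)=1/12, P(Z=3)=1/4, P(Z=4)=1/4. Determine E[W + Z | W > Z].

45/8

P(W > Z) = 8/15.
Summing (W+Z)·P(x,y) over outcomes with W > Z gives 3.
E[W + Z | W > Z] = (3) / (8/15) = 45/8.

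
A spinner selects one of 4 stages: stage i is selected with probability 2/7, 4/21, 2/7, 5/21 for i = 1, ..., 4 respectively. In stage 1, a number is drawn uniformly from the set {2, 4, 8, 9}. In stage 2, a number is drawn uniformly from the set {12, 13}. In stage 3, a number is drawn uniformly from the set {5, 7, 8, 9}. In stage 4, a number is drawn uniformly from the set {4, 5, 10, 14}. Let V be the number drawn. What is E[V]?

E[V | stage 1] = (2+4+8+9)/4 = 23/4.
E[V | stage 2] = (12+13)/2 = 25/2.
E[V | stage 3] = (5+7+8+9)/4 = 29/4.
E[V | stage 4] = (4+5+10+14)/4 = 33/4.
E[V] = (2/7)·(23/4) + (4/21)·(25/2) + (2/7)·(29/4) + (5/21)·(33/4) = 677/84.

677/84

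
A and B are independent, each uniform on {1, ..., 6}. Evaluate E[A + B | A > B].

P(A > B) = 5/12.
Summing (A+B)·P(x,y) over outcomes with A > B gives 35/12.
E[A + B | A > B] = (35/12) / (5/12) = 7.

7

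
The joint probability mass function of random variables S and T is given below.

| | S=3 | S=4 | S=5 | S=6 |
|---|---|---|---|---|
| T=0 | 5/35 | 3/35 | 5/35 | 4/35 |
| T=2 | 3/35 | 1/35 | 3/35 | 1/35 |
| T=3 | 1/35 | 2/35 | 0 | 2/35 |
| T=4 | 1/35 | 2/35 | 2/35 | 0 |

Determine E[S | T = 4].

21/5

P(T = 4) = 1/7.
Σ S·P over the event = 3·(1/35) + 4·(2/35) + 5·(2/35) = 3/5.
E[S | T = 4] = (3/5) / (1/7) = 21/5.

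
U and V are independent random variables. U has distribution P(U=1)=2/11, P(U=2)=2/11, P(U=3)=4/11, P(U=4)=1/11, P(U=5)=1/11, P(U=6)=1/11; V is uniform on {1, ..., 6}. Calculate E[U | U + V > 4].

P(U + V > 4) = 26/33.
Summing U·P(x,y) over outcomes with U + V > 4 gives 86/33.
E[U | U + V > 4] = (86/33) / (26/33) = 43/13.

43/13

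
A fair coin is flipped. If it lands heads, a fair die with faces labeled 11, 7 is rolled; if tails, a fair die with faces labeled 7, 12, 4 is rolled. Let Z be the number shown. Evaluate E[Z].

25/3

E[Z | heads] = (11+7)/2 = 9.
E[Z | tails] = (7+12+4)/3 = 23/3.
E[Z] = (1/2)·(9) + (1/2)·(23/3) = 25/3.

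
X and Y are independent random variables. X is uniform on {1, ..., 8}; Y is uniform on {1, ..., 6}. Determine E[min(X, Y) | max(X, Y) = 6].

36/11

P(max(X, Y) = 6) = 11/48.
Summing min(X,Y)·P(x,y) over outcomes with max(X, Y) = 6 gives 3/4.
E[min(X, Y) | max(X, Y) = 6] = (3/4) / (11/48) = 36/11.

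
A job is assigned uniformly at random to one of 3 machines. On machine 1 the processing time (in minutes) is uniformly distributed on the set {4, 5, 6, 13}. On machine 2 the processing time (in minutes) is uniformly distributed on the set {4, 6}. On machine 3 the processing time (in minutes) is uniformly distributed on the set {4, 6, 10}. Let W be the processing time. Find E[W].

E[W | machine 1] = (4+5+6+13)/4 = 7.
E[W | machine 2] = (4+6)/2 = 5.
E[W | machine 3] = (4+6+10)/3 = 20/3.
E[W] = (1/3)·(7) + (1/3)·(5) + (1/3)·(20/3) = 56/9.

56/9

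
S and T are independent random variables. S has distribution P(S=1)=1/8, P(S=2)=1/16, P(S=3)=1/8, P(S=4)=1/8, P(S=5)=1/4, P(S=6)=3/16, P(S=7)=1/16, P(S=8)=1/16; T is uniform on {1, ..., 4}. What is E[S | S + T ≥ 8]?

6

P(S + T ≥ 8) = 27/64.
Summing S·P(x,y) over outcomes with S + T ≥ 8 gives 81/32.
E[S | S + T ≥ 8] = (81/32) / (27/64) = 6.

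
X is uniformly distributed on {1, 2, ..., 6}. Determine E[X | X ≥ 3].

Given X ≥ 3, X is equally likely to be any of {3, 4, 5, 6}.
E[X | X ≥ 3] = (3 + 4 + 5 + 6) / 4 = 9/2.

9/2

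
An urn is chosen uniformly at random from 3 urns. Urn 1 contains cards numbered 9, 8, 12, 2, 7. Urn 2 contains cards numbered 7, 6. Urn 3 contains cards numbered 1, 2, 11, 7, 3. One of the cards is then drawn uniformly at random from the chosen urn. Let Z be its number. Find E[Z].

63/10

E[Z | urn 1] = (9+8+12+2+7)/5 = 38/5.
E[Z | urn 2] = (7+6)/2 = 13/2.
E[Z | urn 3] = (1+2+11+7+3)/5 = 24/5.
E[Z] = (1/3)·(38/5) + (1/3)·(13/2) + (1/3)·(24/5) = 63/10.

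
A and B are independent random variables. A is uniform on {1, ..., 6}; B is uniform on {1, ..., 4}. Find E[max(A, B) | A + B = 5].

P(A + B = 5) = 1/6.
Summing max(A,B)·P(x,y) over outcomes with A + B = 5 gives 7/12.
E[max(A, B) | A + B = 5] = (7/12) / (1/6) = 7/2.

7/2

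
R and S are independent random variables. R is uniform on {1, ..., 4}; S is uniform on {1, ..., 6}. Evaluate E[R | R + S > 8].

11/3

P(R + S > 8) = 1/8.
Summing R·P(x,y) over outcomes with R + S > 8 gives 11/24.
E[R | R + S > 8] = (11/24) / (1/8) = 11/3.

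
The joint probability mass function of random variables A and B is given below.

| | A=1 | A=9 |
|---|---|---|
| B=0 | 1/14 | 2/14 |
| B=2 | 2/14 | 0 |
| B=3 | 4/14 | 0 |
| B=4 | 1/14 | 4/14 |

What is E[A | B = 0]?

19/3

P(B = 0) = 3/14.
Σ A·P over the event = 1·(1/14) + 9·(2/14) = 19/14.
E[A | B = 0] = (19/14) / (3/14) = 19/3.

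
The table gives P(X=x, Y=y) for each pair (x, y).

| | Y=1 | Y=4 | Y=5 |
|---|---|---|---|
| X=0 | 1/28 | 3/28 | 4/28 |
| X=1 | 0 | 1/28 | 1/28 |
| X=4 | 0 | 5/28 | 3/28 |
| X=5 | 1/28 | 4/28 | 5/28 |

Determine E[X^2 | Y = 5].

P(Y = 5) = 13/28.
Σ X^2·P over the event = 0·(4/28) + 1·(1/28) + 16·(3/28) + 25·(5/28) = 87/14.
E[X^2 | Y = 5] = (87/14) / (13/28) = 174/13.

174/13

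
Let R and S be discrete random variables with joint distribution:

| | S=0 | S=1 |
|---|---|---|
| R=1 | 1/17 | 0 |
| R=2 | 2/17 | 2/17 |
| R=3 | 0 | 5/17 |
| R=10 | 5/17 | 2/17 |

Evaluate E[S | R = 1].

P(R = 1) = 1/17.
Σ S·P over the event = 0·(1/17) = 0.
E[S | R = 1] = (0) / (1/17) = 0.

0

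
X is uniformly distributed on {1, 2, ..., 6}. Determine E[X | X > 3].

5

Given X > 3, X is equally likely to be any of {4, 5, 6}.
E[X | X > 3] = (4 + 5 + 6) / 3 = 5.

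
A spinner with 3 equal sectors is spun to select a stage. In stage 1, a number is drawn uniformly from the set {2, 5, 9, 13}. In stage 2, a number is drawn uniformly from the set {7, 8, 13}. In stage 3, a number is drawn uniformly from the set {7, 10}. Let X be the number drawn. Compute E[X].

301/36

E[X | stage 1] = (2+5+9+13)/4 = 29/4.
E[X | stage 2] = (7+8+13)/3 = 28/3.
E[X | stage 3] = (7+10)/2 = 17/2.
E[X] = (1/3)·(29/4) + (1/3)·(28/3) + (1/3)·(17/2) = 301/36.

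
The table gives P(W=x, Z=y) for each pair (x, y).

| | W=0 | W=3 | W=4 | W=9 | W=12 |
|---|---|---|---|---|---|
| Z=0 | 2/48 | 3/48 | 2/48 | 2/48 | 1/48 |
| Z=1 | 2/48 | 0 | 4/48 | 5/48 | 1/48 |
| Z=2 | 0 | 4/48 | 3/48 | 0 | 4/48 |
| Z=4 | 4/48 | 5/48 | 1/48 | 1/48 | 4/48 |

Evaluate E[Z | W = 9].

P(W = 9) = 1/6.
Summing Z·P(W=x,Z=y) over the conditioning event gives 3/16.
E[Z | W = 9] = (3/16) / (1/6) = 9/8.

9/8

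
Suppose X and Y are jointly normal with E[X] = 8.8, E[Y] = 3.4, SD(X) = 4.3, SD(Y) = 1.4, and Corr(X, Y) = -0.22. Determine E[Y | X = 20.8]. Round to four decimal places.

The regression of Y on X has slope ρ·σ_Y/σ_X and passes through (μ_X, μ_Y).
E[Y | X=20.8] = 3.4 + (-0.22)·(1.4/4.3)·(20.8 − (8.8)) = 3.4 + (-0.071628)·(12) = 2.5405.

2.5405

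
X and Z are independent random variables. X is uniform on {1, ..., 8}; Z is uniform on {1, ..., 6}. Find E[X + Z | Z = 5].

19/2

P(Z = 5) = 1/6.
Summing (X+Z)·P(x,y) over outcomes with Z = 5 gives 19/12.
E[X + Z | Z = 5] = (19/12) / (1/6) = 19/2.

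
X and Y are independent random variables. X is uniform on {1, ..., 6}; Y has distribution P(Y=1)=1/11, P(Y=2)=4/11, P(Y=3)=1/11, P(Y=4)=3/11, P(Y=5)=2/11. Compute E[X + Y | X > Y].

P(X > Y) = 16/33.
Summing (X+Y)·P(x,y) over outcomes with X > Y gives 116/33.
E[X + Y | X > Y] = (116/33) / (16/33) = 29/4.

29/4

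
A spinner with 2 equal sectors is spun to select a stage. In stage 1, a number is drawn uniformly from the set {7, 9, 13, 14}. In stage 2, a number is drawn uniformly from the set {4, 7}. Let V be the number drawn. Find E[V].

65/8

E[V | stage 1] = (7+9+13+14)/4 = 43/4.
E[V | stage 2] = (4+7)/2 = 11/2.
E[V] = (1/2)·(43/4) + (1/2)·(11/2) = 65/8.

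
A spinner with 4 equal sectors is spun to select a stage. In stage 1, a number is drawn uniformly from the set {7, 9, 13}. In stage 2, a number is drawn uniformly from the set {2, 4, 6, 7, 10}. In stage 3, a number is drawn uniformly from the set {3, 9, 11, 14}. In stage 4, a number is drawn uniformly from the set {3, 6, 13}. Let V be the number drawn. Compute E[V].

E[V | stage 1] = (7+9+13)/3 = 29/3.
E[V | stage 2] = (2+4+6+7+10)/5 = 29/5.
E[V | stage 3] = (3+9+11+14)/4 = 37/4.
E[V | stage 4] = (3+6+13)/3 = 22/3.
By the law of total expectation,
E[V] = (1/4)·(29/3) + (1/4)·(29/5) + (1/4)·(37/4) + (1/4)·(22/3) = 641/80.

641/80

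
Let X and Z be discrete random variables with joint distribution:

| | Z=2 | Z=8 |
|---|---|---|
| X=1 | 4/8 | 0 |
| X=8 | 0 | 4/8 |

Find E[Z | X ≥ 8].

P(X ≥ 8) = 1/2.
Σ Z·P over the event = 8·(4/8) = 4.
E[Z | X ≥ 8] = (4) / (1/2) = 8.

8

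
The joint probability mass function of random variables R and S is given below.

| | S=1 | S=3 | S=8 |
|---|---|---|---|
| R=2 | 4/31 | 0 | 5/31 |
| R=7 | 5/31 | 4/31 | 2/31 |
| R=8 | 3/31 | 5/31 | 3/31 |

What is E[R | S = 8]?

P(S = 8) = 10/31.
Summing R·P(R=x,S=y) over the conditioning event gives 48/31.
E[R | S = 8] = (48/31) / (10/31) = 24/5.

24/5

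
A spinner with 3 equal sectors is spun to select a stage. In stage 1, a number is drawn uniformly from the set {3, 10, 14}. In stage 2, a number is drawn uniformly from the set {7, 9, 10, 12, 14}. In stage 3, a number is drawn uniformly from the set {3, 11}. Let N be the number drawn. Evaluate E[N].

E[N | stage 1] = (3+10+14)/3 = 9.
E[N | stage 2] = (7+9+10+12+14)/5 = 52/5.
E[N | stage 3] = (3+11)/2 = 7.
By the law of total expectation,
E[N] = (1/3)·(9) + (1/3)·(52/5) + (1/3)·(7) = 44/5.

44/5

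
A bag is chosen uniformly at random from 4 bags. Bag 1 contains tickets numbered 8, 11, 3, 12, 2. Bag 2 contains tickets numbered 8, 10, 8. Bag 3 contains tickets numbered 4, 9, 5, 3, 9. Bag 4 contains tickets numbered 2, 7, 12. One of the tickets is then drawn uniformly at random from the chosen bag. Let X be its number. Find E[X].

E[X | bag 1] = (8+11+3+12+2)/5 = 36/5.
E[X | bag 2] = (8+10+8)/3 = 26/3.
E[X | bag 3] = (4+9+5+3+9)/5 = 6.
E[X | bag 4] = (2+7+12)/3 = 7.
By the law of total expectation,
E[X] = (1/4)·(36/5) + (1/4)·(26/3) + (1/4)·(6) + (1/4)·(7) = 433/60.

433/60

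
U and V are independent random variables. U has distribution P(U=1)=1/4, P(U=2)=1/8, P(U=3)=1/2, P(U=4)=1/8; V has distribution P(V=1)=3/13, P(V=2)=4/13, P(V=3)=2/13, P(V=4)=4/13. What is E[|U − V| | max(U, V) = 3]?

P(max(U, V) = 3) = 21/52.
Summing |U−V|·P(x,y) over outcomes with max(U, V) = 3 gives 25/52.
E[|U − V| | max(U, V) = 3] = (25/52) / (21/52) = 25/21.

25/21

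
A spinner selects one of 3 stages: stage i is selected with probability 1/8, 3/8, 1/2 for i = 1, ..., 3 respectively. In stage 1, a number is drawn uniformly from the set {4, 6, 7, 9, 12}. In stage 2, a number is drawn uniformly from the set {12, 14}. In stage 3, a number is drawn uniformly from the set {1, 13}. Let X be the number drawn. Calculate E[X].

E[X | stage 1] = (4+6+7+9+12)/5 = 38/5.
E[X | stage 2] = (12+14)/2 = 13.
E[X | stage 3] = (1+13)/2 = 7.
By the law of total expectation,
E[X] = (1/8)·(38/5) + (3/8)·(13) + (1/2)·(7) = 373/40.

373/40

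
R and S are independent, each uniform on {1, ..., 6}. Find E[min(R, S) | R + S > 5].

P(R + S > 5) = 13/18.
Summing min(R,S)·P(x,y) over outcomes with R + S > 5 gives 13/6.
E[min(R, S) | R + S > 5] = (13/6) / (13/18) = 3.

3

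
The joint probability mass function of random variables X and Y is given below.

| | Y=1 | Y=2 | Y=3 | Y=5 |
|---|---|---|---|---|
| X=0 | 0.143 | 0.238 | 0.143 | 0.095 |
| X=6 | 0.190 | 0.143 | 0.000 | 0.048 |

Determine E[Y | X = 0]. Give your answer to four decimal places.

P(X = 0) = 0.619.
Σ Y·P over the event = 1·(0.143) + 2·(0.238) + 3·(0.143) + 5·(0.095) = 1.523.
E[Y | X = 0] = (1.523) / (0.619) = 2.4604.

2.4604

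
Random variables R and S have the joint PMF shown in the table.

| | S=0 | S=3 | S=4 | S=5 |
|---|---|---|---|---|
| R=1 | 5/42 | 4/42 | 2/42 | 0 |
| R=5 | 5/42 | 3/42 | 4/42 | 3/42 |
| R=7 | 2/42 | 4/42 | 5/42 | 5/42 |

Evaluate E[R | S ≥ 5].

25/4

P(S ≥ 5) = 4/21.
Σ R·P over the event = 5·(3/42) + 7·(5/42) = 25/21.
E[R | S ≥ 5] = (25/21) / (4/21) = 25/4.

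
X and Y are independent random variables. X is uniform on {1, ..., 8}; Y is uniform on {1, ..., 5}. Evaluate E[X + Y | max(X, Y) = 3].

Outcomes with max(X, Y) = 3: (1,3), (2,3), (3,1), (3,2), (3,3), each with probability 1/40.
E[X + Y | max(X, Y) = 3] = (4 + 5 + 4 + 5 + 6) / 5 = 24/5.

24/5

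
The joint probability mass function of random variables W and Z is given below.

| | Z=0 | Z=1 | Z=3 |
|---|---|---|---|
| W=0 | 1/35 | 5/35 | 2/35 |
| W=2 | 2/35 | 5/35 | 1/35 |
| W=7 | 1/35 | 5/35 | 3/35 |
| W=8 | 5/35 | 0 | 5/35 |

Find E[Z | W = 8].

3/2

P(W = 8) = 2/7.
Σ Z·P over the event = 0·(5/35) + 3·(5/35) = 3/7.
E[Z | W = 8] = (3/7) / (2/7) = 3/2.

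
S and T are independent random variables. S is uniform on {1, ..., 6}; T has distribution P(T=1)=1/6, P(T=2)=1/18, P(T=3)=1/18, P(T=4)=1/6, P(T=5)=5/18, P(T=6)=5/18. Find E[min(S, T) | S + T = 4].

P(S + T = 4) = 5/108.
Summing min(S,T)·P(x,y) over outcomes with S + T = 4 gives 1/18.
E[min(S, T) | S + T = 4] = (1/18) / (5/108) = 6/5.

6/5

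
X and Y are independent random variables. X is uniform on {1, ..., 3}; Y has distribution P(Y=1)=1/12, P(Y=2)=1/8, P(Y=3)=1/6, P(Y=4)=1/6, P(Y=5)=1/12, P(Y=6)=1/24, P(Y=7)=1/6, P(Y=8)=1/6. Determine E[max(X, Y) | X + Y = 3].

P(X + Y = 3) = 5/72.
Summing max(X,Y)·P(x,y) over outcomes with X + Y = 3 gives 5/36.
E[max(X, Y) | X + Y = 3] = (5/36) / (5/72) = 2.

2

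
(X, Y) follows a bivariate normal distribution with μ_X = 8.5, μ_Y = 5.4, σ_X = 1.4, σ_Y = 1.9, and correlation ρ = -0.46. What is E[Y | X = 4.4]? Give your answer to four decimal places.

7.9596

E[Y | X=x] = μ_Y + ρ(σ_Y/σ_X)(x − μ_X) for jointly normal variables.
E[Y | X=4.4] = 5.4 + (-0.46)·(1.9/1.4)·(4.4 − (8.5)) = 5.4 + (-0.62429)·(-4.1) = 7.9596.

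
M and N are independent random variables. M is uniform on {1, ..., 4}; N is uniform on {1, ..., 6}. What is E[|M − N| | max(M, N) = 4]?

12/7

P(max(M, N) = 4) = 7/24.
Summing |M−N|·P(x,y) over outcomes with max(M, N) = 4 gives 1/2.
E[|M − N| | max(M, N) = 4] = (1/2) / (7/24) = 12/7.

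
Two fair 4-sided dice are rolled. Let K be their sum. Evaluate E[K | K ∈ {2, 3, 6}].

13/3

P(K ∈ {2, 3, 6}) = 3/8.
Σ over the event: 2·1/16 + 3·1/8 + 6·3/16 = 13/8.
E[K | K ∈ {2, 3, 6}] = (13/8) / (3/8) = 13/3.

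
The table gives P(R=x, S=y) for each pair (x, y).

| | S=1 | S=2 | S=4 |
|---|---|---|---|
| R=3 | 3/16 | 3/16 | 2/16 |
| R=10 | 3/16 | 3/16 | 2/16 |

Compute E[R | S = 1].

P(S = 1) = 3/8.
Summing R·P(R=x,S=y) over the conditioning event gives 39/16.
E[R | S = 1] = (39/16) / (3/8) = 13/2.

13/2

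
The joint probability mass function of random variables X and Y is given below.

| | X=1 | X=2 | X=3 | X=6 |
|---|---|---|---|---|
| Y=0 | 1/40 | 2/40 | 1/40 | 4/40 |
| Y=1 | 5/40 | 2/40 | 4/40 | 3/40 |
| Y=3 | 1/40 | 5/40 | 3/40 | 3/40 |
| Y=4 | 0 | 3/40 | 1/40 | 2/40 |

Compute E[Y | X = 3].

17/9

P(X = 3) = 9/40.
Σ Y·P over the event = 0·(1/40) + 1·(4/40) + 3·(3/40) + 4·(1/40) = 17/40.
E[Y | X = 3] = (17/40) / (9/40) = 17/9.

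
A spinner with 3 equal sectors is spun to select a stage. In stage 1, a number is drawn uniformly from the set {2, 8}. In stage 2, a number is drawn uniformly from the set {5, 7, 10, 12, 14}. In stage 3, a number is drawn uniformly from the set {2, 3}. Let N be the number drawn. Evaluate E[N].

57/10

E[N | stage 1] = (2+8)/2 = 5.
E[N | stage 2] = (5+7+10+12+14)/5 = 48/5.
E[N | stage 3] = (2+3)/2 = 5/2.
E[N] = (1/3)·(5) + (1/3)·(48/5) + (1/3)·(5/2) = 57/10.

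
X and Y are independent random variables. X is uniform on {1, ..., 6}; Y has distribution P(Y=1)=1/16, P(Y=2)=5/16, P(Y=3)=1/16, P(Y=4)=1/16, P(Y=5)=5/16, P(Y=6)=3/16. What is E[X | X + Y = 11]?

P(X + Y = 11) = 1/12.
Summing X·P(x,y) over outcomes with X + Y = 11 gives 15/32.
E[X | X + Y = 11] = (15/32) / (1/12) = 45/8.

45/8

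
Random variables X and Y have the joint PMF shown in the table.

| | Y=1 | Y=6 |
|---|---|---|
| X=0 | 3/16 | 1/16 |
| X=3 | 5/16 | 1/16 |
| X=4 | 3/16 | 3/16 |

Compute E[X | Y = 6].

P(Y = 6) = 5/16.
Σ X·P over the event = 0·(1/16) + 3·(1/16) + 4·(3/16) = 15/16.
E[X | Y = 6] = (15/16) / (5/16) = 3.

3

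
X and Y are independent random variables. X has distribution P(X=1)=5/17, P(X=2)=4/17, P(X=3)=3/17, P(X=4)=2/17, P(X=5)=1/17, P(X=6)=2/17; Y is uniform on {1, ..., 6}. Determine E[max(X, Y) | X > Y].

P(X > Y) = 5/17.
Summing max(X,Y)·P(x,y) over outcomes with X > Y gives 65/51.
E[max(X, Y) | X > Y] = (65/51) / (5/17) = 13/3.

13/3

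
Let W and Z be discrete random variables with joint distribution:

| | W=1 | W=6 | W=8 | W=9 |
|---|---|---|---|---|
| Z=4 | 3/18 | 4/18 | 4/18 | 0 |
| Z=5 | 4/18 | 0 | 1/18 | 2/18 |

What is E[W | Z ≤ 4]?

P(Z ≤ 4) = 11/18.
Σ W·P over the event = 1·(3/18) + 6·(4/18) + 8·(4/18) = 59/18.
E[W | Z ≤ 4] = (59/18) / (11/18) = 59/11.

59/11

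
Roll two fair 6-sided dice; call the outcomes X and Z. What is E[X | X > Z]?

P(X > Z) = 5/12.
Summing X·P(x,y) over outcomes with X > Z gives 35/18.
E[X | X > Z] = (35/18) / (5/12) = 14/3.

14/3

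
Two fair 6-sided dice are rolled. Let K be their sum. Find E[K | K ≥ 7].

26/3

P(K ≥ 7) = 7/12.
Σ over the event: 7·1/6 + 8·5/36 + 9·1/9 + 10·1/12 + 11·1/18 + 12·1/36 = 91/18.
E[K | K ≥ 7] = (91/18) / (7/12) = 26/3.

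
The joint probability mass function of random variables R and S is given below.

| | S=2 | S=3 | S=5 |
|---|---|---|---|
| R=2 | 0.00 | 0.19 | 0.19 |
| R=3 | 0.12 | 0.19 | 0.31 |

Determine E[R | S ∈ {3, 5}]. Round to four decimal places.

2.5682

P(S ∈ {3, 5}) = 0.88.
Σ R·P over the event = 2·(0.19) + 2·(0.19) + 3·(0.19) + 3·(0.31) = 2.26.
E[R | S ∈ {3, 5}] = (2.26) / (0.88) = 2.5682.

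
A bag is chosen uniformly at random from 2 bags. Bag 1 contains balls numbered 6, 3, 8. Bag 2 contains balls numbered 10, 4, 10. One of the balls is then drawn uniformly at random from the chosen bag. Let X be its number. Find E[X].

41/6

E[X | bag 1] = (6+3+8)/3 = 17/3.
E[X | bag 2] = (10+4+10)/3 = 8.
By the law of total expectation,
E[X] = (1/2)·(17/3) + (1/2)·(8) = 41/6.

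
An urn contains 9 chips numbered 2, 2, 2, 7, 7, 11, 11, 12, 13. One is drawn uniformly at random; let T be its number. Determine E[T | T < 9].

4

P(T < 9) = 5/9.
Σ over the event: 2·1/3 + 7·2/9 = 20/9.
E[T | T < 9] = (20/9) / (5/9) = 4.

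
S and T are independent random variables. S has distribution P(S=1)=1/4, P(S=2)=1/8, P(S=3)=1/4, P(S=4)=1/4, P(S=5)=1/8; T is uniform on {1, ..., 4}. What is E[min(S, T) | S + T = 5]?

10/7

P(S + T = 5) = 7/32.
Summing min(S,T)·P(x,y) over outcomes with S + T = 5 gives 5/16.
E[min(S, T) | S + T = 5] = (5/16) / (7/32) = 10/7.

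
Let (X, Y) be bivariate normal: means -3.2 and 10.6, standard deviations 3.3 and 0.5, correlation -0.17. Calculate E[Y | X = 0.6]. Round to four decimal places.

10.5021

E[Y | X=x] = μ_Y + ρ(σ_Y/σ_X)(x − μ_X) for jointly normal variables.
E[Y | X=0.6] = 10.6 + (-0.17)·(0.5/3.3)·(0.6 − (-3.2)) = 10.6 + (-0.025758)·(3.8) = 10.5021.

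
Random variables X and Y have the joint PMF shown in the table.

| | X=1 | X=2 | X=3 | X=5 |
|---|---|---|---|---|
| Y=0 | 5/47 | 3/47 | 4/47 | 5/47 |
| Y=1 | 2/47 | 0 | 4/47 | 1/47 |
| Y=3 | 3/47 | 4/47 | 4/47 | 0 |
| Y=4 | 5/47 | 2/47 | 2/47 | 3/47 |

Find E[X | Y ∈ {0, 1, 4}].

97/36

P(Y ∈ {0, 1, 4}) = 36/47.
Summing X·P(X=x,Y=y) over the conditioning event gives 97/47.
E[X | Y ∈ {0, 1, 4}] = (97/47) / (36/47) = 97/36.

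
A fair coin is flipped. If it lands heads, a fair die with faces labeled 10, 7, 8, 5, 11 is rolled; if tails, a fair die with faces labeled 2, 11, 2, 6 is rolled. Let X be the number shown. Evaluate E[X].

269/40

E[X | heads] = (10+7+8+5+11)/5 = 41/5.
E[X | tails] = (2+11+2+6)/4 = 21/4.
E[X] = (1/2)·(41/5) + (1/2)·(21/4) = 269/40.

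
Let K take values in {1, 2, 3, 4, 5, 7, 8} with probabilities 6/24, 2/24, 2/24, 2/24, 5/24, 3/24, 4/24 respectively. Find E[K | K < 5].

2

P(K < 5) = 1/2.
Σ over the event: 1·1/4 + 2·1/12 + 3·1/12 + 4·1/12 = 1.
E[K | K < 5] = (1) / (1/2) = 2.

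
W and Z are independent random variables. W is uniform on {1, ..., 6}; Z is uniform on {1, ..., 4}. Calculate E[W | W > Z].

32/7

P(W > Z) = 7/12.
Summing W·P(x,y) over outcomes with W > Z gives 8/3.
E[W | W > Z] = (8/3) / (7/12) = 32/7.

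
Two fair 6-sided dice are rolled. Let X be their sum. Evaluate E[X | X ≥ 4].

244/33

P(X ≥ 4) = 11/12.
E[X | X ≥ 4] = (61/9) / (11/12) = 244/33.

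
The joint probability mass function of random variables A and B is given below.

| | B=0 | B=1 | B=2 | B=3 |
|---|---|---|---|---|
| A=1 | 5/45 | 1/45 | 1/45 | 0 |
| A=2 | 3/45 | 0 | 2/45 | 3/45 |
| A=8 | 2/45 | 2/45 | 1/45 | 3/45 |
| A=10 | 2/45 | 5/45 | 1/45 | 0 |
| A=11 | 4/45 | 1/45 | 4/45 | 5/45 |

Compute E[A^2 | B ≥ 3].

P(B ≥ 3) = 11/45.
Σ A^2·P over the event = 4·(3/45) + 64·(3/45) + 121·(5/45) = 809/45.
E[A^2 | B ≥ 3] = (809/45) / (11/45) = 809/11.

809/11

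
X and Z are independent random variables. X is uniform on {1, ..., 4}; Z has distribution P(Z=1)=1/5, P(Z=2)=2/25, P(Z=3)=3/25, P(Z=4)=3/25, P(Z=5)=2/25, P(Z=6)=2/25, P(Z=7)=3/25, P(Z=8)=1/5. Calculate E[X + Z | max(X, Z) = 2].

29/9

P(max(X, Z) = 2) = 9/100.
Summing (X+Z)·P(x,y) over outcomes with max(X, Z) = 2 gives 29/100.
E[X + Z | max(X, Z) = 2] = (29/100) / (9/100) = 29/9.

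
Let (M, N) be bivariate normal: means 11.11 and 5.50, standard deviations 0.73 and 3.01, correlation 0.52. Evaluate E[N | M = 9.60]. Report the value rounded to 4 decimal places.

E[N | M=x] = μ_N + ρ(σ_N/σ_M)(x − μ_M) for jointly normal variables.
E[N | M=9.60] = 5.50 + (0.52)·(3.01/0.73)·(9.60 − (11.11)) = 5.50 + (2.1441)·(-1.51) = 2.2624.

2.2624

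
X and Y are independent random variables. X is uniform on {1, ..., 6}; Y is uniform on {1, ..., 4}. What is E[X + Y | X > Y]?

P(X > Y) = 7/12.
Summing (X+Y)·P(x,y) over outcomes with X > Y gives 47/12.
E[X + Y | X > Y] = (47/12) / (7/12) = 47/7.

47/7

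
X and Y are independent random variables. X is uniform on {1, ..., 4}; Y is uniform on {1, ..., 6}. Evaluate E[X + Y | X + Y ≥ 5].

P(X + Y ≥ 5) = 3/4.
Summing (X+Y)·P(x,y) over outcomes with X + Y ≥ 5 gives 31/6.
E[X + Y | X + Y ≥ 5] = (31/6) / (3/4) = 62/9.

62/9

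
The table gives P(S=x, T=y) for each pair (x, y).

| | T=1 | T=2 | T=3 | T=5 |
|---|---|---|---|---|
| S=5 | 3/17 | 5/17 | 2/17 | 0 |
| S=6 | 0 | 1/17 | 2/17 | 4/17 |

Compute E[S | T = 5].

P(T = 5) = 4/17.
Σ S·P over the event = 6·(4/17) = 24/17.
E[S | T = 5] = (24/17) / (4/17) = 6.

6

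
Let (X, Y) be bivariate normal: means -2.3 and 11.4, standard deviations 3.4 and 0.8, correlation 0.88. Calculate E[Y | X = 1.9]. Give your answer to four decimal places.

The regression of Y on X has slope ρ·σ_Y/σ_X and passes through (μ_X, μ_Y).
E[Y | X=1.9] = 11.4 + (0.88)·(0.8/3.4)·(1.9 − (-2.3)) = 11.4 + (0.207059)·(4.2) = 12.2696.

12.2696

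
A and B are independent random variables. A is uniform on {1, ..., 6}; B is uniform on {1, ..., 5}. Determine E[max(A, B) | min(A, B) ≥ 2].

9/2

P(min(A, B) ≥ 2) = 2/3.
Summing max(A,B)·P(x,y) over outcomes with min(A, B) ≥ 2 gives 3.
E[max(A, B) | min(A, B) ≥ 2] = (3) / (2/3) = 9/2.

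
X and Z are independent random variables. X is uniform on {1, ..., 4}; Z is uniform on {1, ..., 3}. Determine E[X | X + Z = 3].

Outcomes with X + Z = 3: (1,2), (2,1), each with probability 1/12.
E[X | X + Z = 3] = (1 + 2) / 2 = 3/2.

3/2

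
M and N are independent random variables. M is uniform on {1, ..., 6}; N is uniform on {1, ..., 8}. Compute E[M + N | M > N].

7

P(M > N) = 5/16.
Summing (M+N)·P(x,y) over outcomes with M > N gives 35/16.
E[M + N | M > N] = (35/16) / (5/16) = 7.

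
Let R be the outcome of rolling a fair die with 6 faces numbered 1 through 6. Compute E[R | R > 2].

Given R > 2, R is equally likely to be any of {3, 4, 5, 6}.
E[R | R > 2] = (3 + 4 + 5 + 6) / 4 = 9/2.

9/2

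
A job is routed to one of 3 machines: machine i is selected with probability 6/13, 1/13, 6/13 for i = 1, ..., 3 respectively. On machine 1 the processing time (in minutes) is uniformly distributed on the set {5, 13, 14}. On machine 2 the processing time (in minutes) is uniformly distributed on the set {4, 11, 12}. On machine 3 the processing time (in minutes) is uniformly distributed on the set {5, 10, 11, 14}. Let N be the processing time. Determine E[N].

E[N | machine 1] = (5+13+14)/3 = 32/3.
E[N | machine 2] = (4+11+12)/3 = 9.
E[N | machine 3] = (5+10+11+14)/4 = 10.
By the law of total expectation,
E[N] = (6/13)·(32/3) + (1/13)·(9) + (6/13)·(10) = 133/13.

133/13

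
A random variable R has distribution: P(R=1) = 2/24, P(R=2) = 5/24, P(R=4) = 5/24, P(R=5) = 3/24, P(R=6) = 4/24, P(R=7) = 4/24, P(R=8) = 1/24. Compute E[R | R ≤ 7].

99/23

P(R ≤ 7) = 23/24.
Σ over the event: 1·1/12 + 2·5/24 + 4·5/24 + 5·1/8 + 6·1/6 + 7·1/6 = 33/8.
E[R | R ≤ 7] = (33/8) / (23/24) = 99/23.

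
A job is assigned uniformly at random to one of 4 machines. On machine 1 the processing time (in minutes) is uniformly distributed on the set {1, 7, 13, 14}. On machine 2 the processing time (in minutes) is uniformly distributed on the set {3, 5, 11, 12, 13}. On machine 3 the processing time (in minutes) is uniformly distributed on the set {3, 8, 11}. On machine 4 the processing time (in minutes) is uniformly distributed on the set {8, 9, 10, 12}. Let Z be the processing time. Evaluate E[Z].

1039/120

E[Z | machine 1] = (1+7+13+14)/4 = 35/4.
E[Z | machine 2] = (3+5+11+12+13)/5 = 44/5.
E[Z | machine 3] = (3+8+11)/3 = 22/3.
E[Z | machine 4] = (8+9+10+12)/4 = 39/4.
E[Z] = (1/4)·(35/4) + (1/4)·(44/5) + (1/4)·(22/3) + (1/4)·(39/4) = 1039/120.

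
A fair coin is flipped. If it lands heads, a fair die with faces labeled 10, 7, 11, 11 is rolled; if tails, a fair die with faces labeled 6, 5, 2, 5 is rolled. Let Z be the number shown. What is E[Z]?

57/8

E[Z | heads] = (10+7+11+11)/4 = 39/4.
E[Z | tails] = (6+5+2+5)/4 = 9/2.
By the law of total expectation,
E[Z] = (1/2)·(39/4) + (1/2)·(9/2) = 57/8.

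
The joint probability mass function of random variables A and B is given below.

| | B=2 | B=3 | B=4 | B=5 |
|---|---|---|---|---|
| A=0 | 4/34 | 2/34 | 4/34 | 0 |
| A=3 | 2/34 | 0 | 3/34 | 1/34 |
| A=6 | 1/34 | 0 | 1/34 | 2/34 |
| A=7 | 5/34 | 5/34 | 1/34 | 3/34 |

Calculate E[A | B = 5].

6

P(B = 5) = 3/17.
Summing A·P(A=x,B=y) over the conditioning event gives 18/17.
E[A | B = 5] = (18/17) / (3/17) = 6.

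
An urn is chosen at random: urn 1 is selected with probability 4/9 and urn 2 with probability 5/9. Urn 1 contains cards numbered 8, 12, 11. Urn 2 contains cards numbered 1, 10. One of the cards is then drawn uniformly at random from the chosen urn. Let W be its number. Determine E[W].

E[W | urn 1] = (8+12+11)/3 = 31/3.
E[W | urn 2] = (1+10)/2 = 11/2.
By the law of total expectation,
E[W] = (4/9)·(31/3) + (5/9)·(11/2) = 413/54.

413/54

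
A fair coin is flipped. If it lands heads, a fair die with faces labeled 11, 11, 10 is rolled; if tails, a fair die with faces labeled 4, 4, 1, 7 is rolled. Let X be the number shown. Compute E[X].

22/3

E[X | heads] = (11+11+10)/3 = 32/3.
E[X | tails] = (4+4+1+7)/4 = 4.
E[X] = (1/2)·(32/3) + (1/2)·(4) = 22/3.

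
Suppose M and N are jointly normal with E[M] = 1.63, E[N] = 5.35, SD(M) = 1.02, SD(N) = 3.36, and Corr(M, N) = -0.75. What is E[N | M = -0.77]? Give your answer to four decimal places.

11.2794

E[N | M=x] = μ_N + ρ(σ_N/σ_M)(x − μ_M) for jointly normal variables.
E[N | M=-0.77] = 5.35 + (-0.75)·(3.36/1.02)·(-0.77 − (1.63)) = 5.35 + (-2.4706)·(-2.4) = 11.2794.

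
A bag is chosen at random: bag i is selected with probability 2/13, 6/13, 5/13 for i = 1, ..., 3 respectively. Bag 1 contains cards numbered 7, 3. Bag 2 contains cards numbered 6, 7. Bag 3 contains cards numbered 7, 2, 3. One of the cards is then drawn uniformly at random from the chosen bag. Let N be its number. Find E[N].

E[N | bag 1] = (7+3)/2 = 5.
E[N | bag 2] = (6+7)/2 = 13/2.
E[N | bag 3] = (7+2+3)/3 = 4.
E[N] = (2/13)·(5) + (6/13)·(13/2) + (5/13)·(4) = 69/13.

69/13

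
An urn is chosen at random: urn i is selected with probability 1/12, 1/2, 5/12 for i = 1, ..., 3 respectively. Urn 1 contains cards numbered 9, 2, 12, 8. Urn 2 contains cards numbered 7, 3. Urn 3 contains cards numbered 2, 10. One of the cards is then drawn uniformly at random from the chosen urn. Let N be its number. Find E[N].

271/48

E[N | urn 1] = (9+2+12+8)/4 = 31/4.
E[N | urn 2] = (7+3)/2 = 5.
E[N | urn 3] = (2+10)/2 = 6.
By the law of total expectation,
E[N] = (1/12)·(31/4) + (1/2)·(5) + (5/12)·(6) = 271/48.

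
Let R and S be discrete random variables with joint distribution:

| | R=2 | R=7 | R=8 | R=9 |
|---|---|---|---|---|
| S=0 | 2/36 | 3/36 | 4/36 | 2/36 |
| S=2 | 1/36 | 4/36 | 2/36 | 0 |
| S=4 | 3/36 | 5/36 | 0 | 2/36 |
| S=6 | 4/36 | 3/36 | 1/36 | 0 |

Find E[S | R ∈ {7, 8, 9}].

32/13

P(R ∈ {7, 8, 9}) = 13/18.
Summing S·P(R=x,S=y) over the conditioning event gives 16/9.
E[S | R ∈ {7, 8, 9}] = (16/9) / (13/18) = 32/13.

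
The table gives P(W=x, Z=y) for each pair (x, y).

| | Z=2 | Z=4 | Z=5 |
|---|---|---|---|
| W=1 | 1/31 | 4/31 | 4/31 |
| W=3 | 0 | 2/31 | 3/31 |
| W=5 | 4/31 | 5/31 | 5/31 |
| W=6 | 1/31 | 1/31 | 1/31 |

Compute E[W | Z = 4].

41/12

P(Z = 4) = 12/31.
Summing W·P(W=x,Z=y) over the conditioning event gives 41/31.
E[W | Z = 4] = (41/31) / (12/31) = 41/12.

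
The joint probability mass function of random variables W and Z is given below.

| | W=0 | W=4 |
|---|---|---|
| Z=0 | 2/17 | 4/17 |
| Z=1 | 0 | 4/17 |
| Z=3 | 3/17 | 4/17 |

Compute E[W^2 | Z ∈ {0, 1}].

P(Z ∈ {0, 1}) = 10/17.
Σ W^2·P over the event = 0·(2/17) + 16·(4/17) + 16·(4/17) = 128/17.
E[W^2 | Z ∈ {0, 1}] = (128/17) / (10/17) = 64/5.

64/5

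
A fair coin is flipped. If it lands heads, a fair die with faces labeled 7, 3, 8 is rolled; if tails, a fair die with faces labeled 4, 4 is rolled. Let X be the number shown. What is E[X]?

E[X | heads] = (7+3+8)/3 = 6.
E[X | tails] = (4+4)/2 = 4.
E[X] = (1/2)·(6) + (1/2)·(4) = 5.

5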